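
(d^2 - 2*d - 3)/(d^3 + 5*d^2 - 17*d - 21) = 1/(d + 7)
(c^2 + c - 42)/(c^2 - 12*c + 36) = (c + 7)/(c - 6)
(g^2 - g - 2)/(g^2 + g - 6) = (g + 1)/(g + 3)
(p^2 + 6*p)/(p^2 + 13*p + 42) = p/(p + 7)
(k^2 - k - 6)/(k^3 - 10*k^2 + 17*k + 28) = (k^2 - k - 6)/(k^3 - 10*k^2 + 17*k + 28)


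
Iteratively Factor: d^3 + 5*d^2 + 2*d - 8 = (d + 2)*(d^2 + 3*d - 4) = (d + 2)*(d + 4)*(d - 1)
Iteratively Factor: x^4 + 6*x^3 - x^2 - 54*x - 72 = (x - 3)*(x^3 + 9*x^2 + 26*x + 24) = (x - 3)*(x + 2)*(x^2 + 7*x + 12) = (x - 3)*(x + 2)*(x + 3)*(x + 4)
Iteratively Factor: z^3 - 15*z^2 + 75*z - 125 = (z - 5)*(z^2 - 10*z + 25) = (z - 5)^2*(z - 5)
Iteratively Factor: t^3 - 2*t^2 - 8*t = (t - 4)*(t^2 + 2*t) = t*(t - 4)*(t + 2)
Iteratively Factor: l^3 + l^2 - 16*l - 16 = (l + 4)*(l^2 - 3*l - 4) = (l + 1)*(l + 4)*(l - 4)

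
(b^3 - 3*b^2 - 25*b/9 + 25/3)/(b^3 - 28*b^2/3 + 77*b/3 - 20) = (9*b^2 - 25)/(3*(3*b^2 - 19*b + 20))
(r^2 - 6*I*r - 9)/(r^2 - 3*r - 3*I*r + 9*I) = (r - 3*I)/(r - 3)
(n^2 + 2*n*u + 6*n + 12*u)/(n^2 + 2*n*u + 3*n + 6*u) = (n + 6)/(n + 3)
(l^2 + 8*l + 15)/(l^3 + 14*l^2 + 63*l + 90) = 1/(l + 6)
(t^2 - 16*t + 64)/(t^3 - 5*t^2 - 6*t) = (-t^2 + 16*t - 64)/(t*(-t^2 + 5*t + 6))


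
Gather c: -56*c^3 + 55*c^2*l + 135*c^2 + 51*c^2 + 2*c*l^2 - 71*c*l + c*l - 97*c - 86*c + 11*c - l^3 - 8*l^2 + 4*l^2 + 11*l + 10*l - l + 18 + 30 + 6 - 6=-56*c^3 + c^2*(55*l + 186) + c*(2*l^2 - 70*l - 172) - l^3 - 4*l^2 + 20*l + 48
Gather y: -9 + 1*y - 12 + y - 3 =2*y - 24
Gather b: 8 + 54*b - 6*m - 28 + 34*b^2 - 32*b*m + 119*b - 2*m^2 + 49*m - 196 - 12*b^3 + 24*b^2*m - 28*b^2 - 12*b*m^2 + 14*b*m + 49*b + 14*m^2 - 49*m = -12*b^3 + b^2*(24*m + 6) + b*(-12*m^2 - 18*m + 222) + 12*m^2 - 6*m - 216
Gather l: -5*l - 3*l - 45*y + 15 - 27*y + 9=-8*l - 72*y + 24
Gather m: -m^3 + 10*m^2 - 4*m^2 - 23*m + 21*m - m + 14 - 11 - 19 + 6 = -m^3 + 6*m^2 - 3*m - 10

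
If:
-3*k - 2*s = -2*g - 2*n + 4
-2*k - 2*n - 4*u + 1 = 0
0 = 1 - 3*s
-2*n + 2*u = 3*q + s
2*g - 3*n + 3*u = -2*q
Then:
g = 167/112 - 143*u/56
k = -51*u/28 - 23/168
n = 107/168 - 5*u/28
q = 11*u/14 - 15/28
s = 1/3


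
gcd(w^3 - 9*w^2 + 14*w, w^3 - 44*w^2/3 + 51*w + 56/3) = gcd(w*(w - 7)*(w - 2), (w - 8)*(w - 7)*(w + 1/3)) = w - 7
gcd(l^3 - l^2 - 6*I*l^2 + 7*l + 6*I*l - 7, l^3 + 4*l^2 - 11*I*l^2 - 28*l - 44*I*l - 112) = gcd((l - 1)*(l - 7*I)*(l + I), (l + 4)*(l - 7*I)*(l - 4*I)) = l - 7*I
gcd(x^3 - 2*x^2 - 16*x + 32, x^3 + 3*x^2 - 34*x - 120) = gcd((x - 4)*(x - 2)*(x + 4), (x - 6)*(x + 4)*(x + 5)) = x + 4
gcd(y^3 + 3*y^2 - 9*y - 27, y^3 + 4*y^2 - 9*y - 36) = y^2 - 9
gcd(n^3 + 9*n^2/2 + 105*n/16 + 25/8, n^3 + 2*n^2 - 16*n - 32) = n + 2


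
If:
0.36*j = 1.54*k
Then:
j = 4.27777777777778*k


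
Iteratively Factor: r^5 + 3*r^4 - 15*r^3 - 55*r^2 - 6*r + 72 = (r + 3)*(r^4 - 15*r^2 - 10*r + 24) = (r - 1)*(r + 3)*(r^3 + r^2 - 14*r - 24) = (r - 4)*(r - 1)*(r + 3)*(r^2 + 5*r + 6) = (r - 4)*(r - 1)*(r + 3)^2*(r + 2)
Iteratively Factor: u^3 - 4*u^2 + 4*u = (u - 2)*(u^2 - 2*u) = (u - 2)^2*(u)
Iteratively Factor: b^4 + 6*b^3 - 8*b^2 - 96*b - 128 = (b - 4)*(b^3 + 10*b^2 + 32*b + 32) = (b - 4)*(b + 4)*(b^2 + 6*b + 8) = (b - 4)*(b + 4)^2*(b + 2)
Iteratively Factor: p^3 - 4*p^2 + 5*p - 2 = (p - 1)*(p^2 - 3*p + 2) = (p - 1)^2*(p - 2)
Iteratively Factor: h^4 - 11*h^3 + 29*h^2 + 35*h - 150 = (h - 5)*(h^3 - 6*h^2 - h + 30) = (h - 5)*(h - 3)*(h^2 - 3*h - 10) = (h - 5)^2*(h - 3)*(h + 2)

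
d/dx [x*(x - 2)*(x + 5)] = 3*x^2 + 6*x - 10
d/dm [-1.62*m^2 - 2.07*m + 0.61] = -3.24*m - 2.07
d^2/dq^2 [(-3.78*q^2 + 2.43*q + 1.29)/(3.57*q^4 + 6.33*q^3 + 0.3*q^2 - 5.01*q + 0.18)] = (-289.054332*q^8 - 140.883624*q^7 + 912.608424*q^6 + 663.07086*q^5 + 272.635146*q^4 + 119.173194*q^3 - 286.711974*q^2 - 21.239496*q + 68.756742)/(45.499293*q^12 + 242.025651*q^11 + 440.608329*q^10 + 102.75687*q^9 - 635.39073*q^8 - 608.314779*q^7 + 234.559017*q^6 + 458.032563*q^5 - 11.26467*q^4 - 126.759465*q^3 + 13.583214*q^2 - 0.486972*q + 0.005832)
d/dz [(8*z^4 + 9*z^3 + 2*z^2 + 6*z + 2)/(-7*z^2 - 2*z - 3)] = (-112*z^5 - 111*z^4 - 132*z^3 - 43*z^2 + 16*z - 14)/(49*z^4 + 28*z^3 + 46*z^2 + 12*z + 9)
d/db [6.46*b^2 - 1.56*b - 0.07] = 12.92*b - 1.56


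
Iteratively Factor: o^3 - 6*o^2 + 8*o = (o - 2)*(o^2 - 4*o) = o*(o - 2)*(o - 4)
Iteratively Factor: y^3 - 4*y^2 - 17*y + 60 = (y + 4)*(y^2 - 8*y + 15) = (y - 3)*(y + 4)*(y - 5)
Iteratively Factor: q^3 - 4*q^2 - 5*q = (q - 5)*(q^2 + q) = q*(q - 5)*(q + 1)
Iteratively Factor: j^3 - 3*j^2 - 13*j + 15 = (j - 5)*(j^2 + 2*j - 3) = (j - 5)*(j - 1)*(j + 3)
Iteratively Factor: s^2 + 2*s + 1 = (s + 1)*(s + 1)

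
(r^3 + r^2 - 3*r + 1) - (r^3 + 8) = r^2 - 3*r - 7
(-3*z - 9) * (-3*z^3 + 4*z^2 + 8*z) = 9*z^4 + 15*z^3 - 60*z^2 - 72*z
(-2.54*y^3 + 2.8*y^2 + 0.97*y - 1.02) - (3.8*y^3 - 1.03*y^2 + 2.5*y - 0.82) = -6.34*y^3 + 3.83*y^2 - 1.53*y - 0.2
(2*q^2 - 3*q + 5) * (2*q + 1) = 4*q^3 - 4*q^2 + 7*q + 5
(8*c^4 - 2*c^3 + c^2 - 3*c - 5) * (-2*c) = -16*c^5 + 4*c^4 - 2*c^3 + 6*c^2 + 10*c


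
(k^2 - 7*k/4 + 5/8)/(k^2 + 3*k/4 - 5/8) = (4*k - 5)/(4*k + 5)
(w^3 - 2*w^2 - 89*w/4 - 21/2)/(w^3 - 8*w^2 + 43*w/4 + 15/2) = (2*w + 7)/(2*w - 5)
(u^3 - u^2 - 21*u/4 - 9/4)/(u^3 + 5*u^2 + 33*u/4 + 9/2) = (2*u^2 - 5*u - 3)/(2*u^2 + 7*u + 6)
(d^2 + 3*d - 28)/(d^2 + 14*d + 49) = (d - 4)/(d + 7)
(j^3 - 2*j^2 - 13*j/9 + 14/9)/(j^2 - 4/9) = (3*j^2 - 4*j - 7)/(3*j + 2)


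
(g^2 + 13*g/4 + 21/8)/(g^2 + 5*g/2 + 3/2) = (g + 7/4)/(g + 1)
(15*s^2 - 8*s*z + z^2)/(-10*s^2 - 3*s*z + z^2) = (-3*s + z)/(2*s + z)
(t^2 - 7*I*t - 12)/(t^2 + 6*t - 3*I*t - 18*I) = (t - 4*I)/(t + 6)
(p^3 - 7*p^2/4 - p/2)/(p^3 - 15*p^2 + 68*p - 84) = p*(4*p + 1)/(4*(p^2 - 13*p + 42))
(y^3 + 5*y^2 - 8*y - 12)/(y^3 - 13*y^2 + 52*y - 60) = (y^2 + 7*y + 6)/(y^2 - 11*y + 30)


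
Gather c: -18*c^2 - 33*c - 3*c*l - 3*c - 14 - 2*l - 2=-18*c^2 + c*(-3*l - 36) - 2*l - 16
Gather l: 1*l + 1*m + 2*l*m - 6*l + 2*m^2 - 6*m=l*(2*m - 5) + 2*m^2 - 5*m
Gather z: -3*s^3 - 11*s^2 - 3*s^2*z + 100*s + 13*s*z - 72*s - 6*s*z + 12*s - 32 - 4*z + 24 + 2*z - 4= -3*s^3 - 11*s^2 + 40*s + z*(-3*s^2 + 7*s - 2) - 12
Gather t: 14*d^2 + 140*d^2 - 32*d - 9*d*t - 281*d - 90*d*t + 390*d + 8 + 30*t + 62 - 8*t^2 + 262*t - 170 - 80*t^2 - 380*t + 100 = 154*d^2 + 77*d - 88*t^2 + t*(-99*d - 88)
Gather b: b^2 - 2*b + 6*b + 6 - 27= b^2 + 4*b - 21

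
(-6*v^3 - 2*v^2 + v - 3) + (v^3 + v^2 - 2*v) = -5*v^3 - v^2 - v - 3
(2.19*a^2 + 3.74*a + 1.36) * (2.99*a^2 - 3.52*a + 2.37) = 6.5481*a^4 + 3.4738*a^3 - 3.9081*a^2 + 4.0766*a + 3.2232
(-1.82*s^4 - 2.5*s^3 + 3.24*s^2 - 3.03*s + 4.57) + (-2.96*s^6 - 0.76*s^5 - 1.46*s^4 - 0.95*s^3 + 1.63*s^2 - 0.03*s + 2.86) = -2.96*s^6 - 0.76*s^5 - 3.28*s^4 - 3.45*s^3 + 4.87*s^2 - 3.06*s + 7.43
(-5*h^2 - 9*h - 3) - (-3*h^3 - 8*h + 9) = 3*h^3 - 5*h^2 - h - 12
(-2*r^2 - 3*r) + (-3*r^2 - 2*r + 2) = -5*r^2 - 5*r + 2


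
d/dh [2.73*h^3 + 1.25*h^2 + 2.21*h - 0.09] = 8.19*h^2 + 2.5*h + 2.21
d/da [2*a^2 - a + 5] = 4*a - 1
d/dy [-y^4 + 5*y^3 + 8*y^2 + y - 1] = -4*y^3 + 15*y^2 + 16*y + 1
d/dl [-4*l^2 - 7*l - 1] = -8*l - 7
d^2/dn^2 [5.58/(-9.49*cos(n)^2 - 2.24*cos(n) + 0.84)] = (2010.141432*(1 - cos(n)^2)^2 + 355.852224*cos(n)^3 + 1210.995036*cos(n)^2 - 701.20512*cos(n) - 2155.100904)/(9.49*cos(n)^2 + 2.24*cos(n) - 0.84)^3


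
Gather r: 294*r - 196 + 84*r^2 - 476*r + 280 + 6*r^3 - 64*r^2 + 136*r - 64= 6*r^3 + 20*r^2 - 46*r + 20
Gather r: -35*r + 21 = 21 - 35*r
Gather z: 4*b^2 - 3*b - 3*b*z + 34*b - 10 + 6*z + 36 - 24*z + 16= 4*b^2 + 31*b + z*(-3*b - 18) + 42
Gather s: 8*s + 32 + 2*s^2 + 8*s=2*s^2 + 16*s + 32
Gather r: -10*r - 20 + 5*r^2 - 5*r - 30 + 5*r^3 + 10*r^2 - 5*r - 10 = 5*r^3 + 15*r^2 - 20*r - 60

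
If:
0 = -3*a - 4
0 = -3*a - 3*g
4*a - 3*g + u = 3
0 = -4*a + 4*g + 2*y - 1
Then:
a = -4/3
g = 4/3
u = 37/3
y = -29/6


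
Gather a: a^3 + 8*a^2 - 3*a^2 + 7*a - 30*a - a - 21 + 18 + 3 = a^3 + 5*a^2 - 24*a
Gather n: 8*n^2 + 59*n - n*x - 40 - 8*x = 8*n^2 + n*(59 - x) - 8*x - 40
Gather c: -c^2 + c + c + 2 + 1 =-c^2 + 2*c + 3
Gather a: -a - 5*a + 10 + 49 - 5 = 54 - 6*a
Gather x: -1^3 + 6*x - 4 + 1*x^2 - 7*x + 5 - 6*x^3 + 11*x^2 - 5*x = -6*x^3 + 12*x^2 - 6*x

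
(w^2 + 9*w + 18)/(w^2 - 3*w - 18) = (w + 6)/(w - 6)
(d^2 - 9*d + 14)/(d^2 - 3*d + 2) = (d - 7)/(d - 1)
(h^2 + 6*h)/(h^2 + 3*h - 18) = h/(h - 3)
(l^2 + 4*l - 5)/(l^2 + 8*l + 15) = (l - 1)/(l + 3)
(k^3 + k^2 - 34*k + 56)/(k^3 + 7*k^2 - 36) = (k^2 + 3*k - 28)/(k^2 + 9*k + 18)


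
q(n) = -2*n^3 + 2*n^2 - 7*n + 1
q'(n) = -6*n^2 + 4*n - 7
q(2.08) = -22.91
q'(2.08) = -24.64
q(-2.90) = 86.90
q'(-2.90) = -69.06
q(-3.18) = 107.80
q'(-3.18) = -80.39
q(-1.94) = 36.71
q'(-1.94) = -37.34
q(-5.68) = 471.79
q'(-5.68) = -223.29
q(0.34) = -1.23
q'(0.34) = -6.33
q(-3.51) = 136.70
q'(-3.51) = -94.96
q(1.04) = -6.37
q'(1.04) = -9.33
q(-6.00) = 547.00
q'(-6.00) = -247.00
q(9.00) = -1358.00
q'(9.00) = -457.00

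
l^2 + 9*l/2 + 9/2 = (l + 3/2)*(l + 3)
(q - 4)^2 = q^2 - 8*q + 16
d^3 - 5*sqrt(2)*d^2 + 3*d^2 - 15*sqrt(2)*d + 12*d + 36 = (d + 3)*(d - 3*sqrt(2))*(d - 2*sqrt(2))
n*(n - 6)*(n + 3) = n^3 - 3*n^2 - 18*n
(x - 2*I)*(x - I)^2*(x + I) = x^4 - 3*I*x^3 - x^2 - 3*I*x - 2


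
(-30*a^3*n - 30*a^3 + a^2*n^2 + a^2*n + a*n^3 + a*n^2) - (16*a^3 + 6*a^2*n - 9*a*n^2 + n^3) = -30*a^3*n - 46*a^3 + a^2*n^2 - 5*a^2*n + a*n^3 + 10*a*n^2 - n^3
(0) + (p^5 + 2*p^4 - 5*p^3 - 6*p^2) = p^5 + 2*p^4 - 5*p^3 - 6*p^2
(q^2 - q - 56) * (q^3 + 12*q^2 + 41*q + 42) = q^5 + 11*q^4 - 27*q^3 - 671*q^2 - 2338*q - 2352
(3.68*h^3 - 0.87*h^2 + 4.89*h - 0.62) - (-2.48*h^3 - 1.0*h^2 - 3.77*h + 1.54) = 6.16*h^3 + 0.13*h^2 + 8.66*h - 2.16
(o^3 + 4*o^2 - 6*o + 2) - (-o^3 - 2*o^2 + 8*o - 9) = 2*o^3 + 6*o^2 - 14*o + 11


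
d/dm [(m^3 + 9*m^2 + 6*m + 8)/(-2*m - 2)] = (-m^3 - 6*m^2 - 9*m + 1)/(m^2 + 2*m + 1)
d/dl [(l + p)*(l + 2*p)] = 2*l + 3*p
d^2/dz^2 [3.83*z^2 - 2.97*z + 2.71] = 7.66000000000000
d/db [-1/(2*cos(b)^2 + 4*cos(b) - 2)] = -(cos(b) + 1)*sin(b)/(sin(b)^2 - 2*cos(b))^2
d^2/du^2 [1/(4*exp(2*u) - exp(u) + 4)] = ((1 - 16*exp(u))*(4*exp(2*u) - exp(u) + 4) + 2*(8*exp(u) - 1)^2*exp(u))*exp(u)/(4*exp(2*u) - exp(u) + 4)^3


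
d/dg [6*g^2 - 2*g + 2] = 12*g - 2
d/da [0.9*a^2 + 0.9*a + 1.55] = 1.8*a + 0.9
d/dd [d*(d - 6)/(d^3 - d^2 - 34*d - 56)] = (d*(d - 6)*(-3*d^2 + 2*d + 34) + 2*(3 - d)*(-d^3 + d^2 + 34*d + 56))/(-d^3 + d^2 + 34*d + 56)^2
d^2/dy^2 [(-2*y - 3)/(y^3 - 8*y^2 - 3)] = 2*(y^2*(2*y + 3)*(3*y - 16)^2 + (6*y^2 - 32*y + (2*y + 3)*(3*y - 8))*(-y^3 + 8*y^2 + 3))/(-y^3 + 8*y^2 + 3)^3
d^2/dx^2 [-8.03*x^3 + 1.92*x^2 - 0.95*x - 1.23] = 3.84 - 48.18*x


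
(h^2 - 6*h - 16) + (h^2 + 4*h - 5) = 2*h^2 - 2*h - 21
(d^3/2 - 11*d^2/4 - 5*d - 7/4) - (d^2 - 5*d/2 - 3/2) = d^3/2 - 15*d^2/4 - 5*d/2 - 1/4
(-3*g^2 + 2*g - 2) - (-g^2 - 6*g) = -2*g^2 + 8*g - 2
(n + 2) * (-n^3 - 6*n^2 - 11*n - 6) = -n^4 - 8*n^3 - 23*n^2 - 28*n - 12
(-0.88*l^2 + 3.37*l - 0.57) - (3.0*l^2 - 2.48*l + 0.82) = -3.88*l^2 + 5.85*l - 1.39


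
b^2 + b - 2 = (b - 1)*(b + 2)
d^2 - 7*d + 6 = (d - 6)*(d - 1)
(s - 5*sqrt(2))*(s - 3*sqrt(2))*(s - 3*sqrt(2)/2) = s^3 - 19*sqrt(2)*s^2/2 + 54*s - 45*sqrt(2)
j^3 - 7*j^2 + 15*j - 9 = (j - 3)^2*(j - 1)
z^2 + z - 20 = (z - 4)*(z + 5)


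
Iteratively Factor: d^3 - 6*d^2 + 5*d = (d - 5)*(d^2 - d) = (d - 5)*(d - 1)*(d)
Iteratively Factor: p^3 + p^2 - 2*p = (p - 1)*(p^2 + 2*p) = (p - 1)*(p + 2)*(p)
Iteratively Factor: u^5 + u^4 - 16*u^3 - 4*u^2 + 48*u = (u - 2)*(u^4 + 3*u^3 - 10*u^2 - 24*u) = u*(u - 2)*(u^3 + 3*u^2 - 10*u - 24) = u*(u - 2)*(u + 2)*(u^2 + u - 12) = u*(u - 2)*(u + 2)*(u + 4)*(u - 3)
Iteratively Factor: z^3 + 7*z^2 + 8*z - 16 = (z + 4)*(z^2 + 3*z - 4) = (z - 1)*(z + 4)*(z + 4)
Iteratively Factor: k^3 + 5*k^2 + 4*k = (k + 4)*(k^2 + k) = (k + 1)*(k + 4)*(k)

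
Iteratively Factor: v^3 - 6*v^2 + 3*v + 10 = (v - 2)*(v^2 - 4*v - 5) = (v - 2)*(v + 1)*(v - 5)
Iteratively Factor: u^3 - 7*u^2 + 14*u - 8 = (u - 1)*(u^2 - 6*u + 8) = (u - 4)*(u - 1)*(u - 2)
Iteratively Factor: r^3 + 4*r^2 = (r)*(r^2 + 4*r) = r*(r + 4)*(r)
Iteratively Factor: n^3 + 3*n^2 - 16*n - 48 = (n - 4)*(n^2 + 7*n + 12) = (n - 4)*(n + 4)*(n + 3)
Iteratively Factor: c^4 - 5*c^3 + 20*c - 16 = (c + 2)*(c^3 - 7*c^2 + 14*c - 8) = (c - 1)*(c + 2)*(c^2 - 6*c + 8) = (c - 4)*(c - 1)*(c + 2)*(c - 2)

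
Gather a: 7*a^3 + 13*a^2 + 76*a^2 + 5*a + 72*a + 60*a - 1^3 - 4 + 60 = 7*a^3 + 89*a^2 + 137*a + 55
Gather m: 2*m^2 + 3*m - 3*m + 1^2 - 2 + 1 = 2*m^2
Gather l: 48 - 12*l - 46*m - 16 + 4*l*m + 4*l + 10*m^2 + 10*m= l*(4*m - 8) + 10*m^2 - 36*m + 32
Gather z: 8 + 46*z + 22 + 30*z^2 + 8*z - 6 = 30*z^2 + 54*z + 24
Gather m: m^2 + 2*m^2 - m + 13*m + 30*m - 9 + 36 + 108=3*m^2 + 42*m + 135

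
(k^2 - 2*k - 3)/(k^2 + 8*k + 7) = (k - 3)/(k + 7)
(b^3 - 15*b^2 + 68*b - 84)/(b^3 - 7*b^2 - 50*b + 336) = (b^2 - 9*b + 14)/(b^2 - b - 56)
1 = 1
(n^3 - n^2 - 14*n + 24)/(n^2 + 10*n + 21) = (n^3 - n^2 - 14*n + 24)/(n^2 + 10*n + 21)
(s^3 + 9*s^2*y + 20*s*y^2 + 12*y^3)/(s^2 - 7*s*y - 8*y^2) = (-s^2 - 8*s*y - 12*y^2)/(-s + 8*y)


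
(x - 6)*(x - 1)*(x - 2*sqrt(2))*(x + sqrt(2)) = x^4 - 7*x^3 - sqrt(2)*x^3 + 2*x^2 + 7*sqrt(2)*x^2 - 6*sqrt(2)*x + 28*x - 24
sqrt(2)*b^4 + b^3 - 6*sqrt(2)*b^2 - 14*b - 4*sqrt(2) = (b - 2*sqrt(2))*(b + sqrt(2))^2*(sqrt(2)*b + 1)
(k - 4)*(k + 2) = k^2 - 2*k - 8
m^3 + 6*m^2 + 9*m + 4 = (m + 1)^2*(m + 4)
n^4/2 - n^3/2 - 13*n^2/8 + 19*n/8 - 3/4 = (n/2 + 1)*(n - 3/2)*(n - 1)*(n - 1/2)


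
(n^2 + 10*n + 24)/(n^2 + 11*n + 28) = (n + 6)/(n + 7)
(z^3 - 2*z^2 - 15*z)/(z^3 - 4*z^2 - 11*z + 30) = z/(z - 2)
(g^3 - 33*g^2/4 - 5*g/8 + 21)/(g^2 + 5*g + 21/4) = (4*g^2 - 39*g + 56)/(2*(2*g + 7))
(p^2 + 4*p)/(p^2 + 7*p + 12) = p/(p + 3)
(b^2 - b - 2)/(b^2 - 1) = (b - 2)/(b - 1)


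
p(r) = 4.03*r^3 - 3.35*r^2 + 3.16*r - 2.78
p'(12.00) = 1663.72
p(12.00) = 6516.58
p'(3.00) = 91.87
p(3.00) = 85.36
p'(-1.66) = 47.60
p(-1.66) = -35.69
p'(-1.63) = 46.20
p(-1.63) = -34.28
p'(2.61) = 68.03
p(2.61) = 54.30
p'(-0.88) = 18.42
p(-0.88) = -10.90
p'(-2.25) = 79.44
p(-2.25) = -72.75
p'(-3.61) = 184.91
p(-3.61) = -247.44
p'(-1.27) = 31.17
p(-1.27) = -20.45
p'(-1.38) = 35.43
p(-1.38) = -24.11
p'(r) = 12.09*r^2 - 6.7*r + 3.16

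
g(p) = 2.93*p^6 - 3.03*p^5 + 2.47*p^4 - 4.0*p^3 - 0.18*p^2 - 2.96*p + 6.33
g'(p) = 17.58*p^5 - 15.15*p^4 + 9.88*p^3 - 12.0*p^2 - 0.36*p - 2.96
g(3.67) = 5385.29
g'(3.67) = 9278.49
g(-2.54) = 1288.19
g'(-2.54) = -2730.57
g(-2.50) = 1182.82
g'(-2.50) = -2540.03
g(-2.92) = 2752.02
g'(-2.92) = -5183.53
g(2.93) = 1277.08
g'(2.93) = 2821.19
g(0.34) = 5.17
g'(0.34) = -4.20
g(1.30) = 3.34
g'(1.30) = 20.00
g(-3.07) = 3628.16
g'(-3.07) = -6540.72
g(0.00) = 6.33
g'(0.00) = -2.96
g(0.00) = 6.33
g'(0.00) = -2.96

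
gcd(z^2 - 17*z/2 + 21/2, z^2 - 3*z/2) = z - 3/2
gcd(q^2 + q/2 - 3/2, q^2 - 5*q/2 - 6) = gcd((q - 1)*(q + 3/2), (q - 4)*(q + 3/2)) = q + 3/2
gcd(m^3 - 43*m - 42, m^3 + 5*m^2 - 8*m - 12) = m^2 + 7*m + 6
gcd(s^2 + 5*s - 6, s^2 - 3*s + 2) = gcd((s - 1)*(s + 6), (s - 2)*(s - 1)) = s - 1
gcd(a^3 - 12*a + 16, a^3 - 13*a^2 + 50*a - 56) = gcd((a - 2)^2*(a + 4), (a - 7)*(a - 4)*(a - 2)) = a - 2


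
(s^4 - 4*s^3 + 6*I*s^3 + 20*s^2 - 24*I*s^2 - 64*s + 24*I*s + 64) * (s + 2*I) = s^5 - 4*s^4 + 8*I*s^4 + 8*s^3 - 32*I*s^3 - 16*s^2 + 64*I*s^2 + 16*s - 128*I*s + 128*I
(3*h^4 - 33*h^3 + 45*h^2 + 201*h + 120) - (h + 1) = 3*h^4 - 33*h^3 + 45*h^2 + 200*h + 119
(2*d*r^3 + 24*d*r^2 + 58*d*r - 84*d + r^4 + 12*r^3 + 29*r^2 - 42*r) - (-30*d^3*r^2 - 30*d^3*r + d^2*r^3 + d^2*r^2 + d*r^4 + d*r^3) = 30*d^3*r^2 + 30*d^3*r - d^2*r^3 - d^2*r^2 - d*r^4 + d*r^3 + 24*d*r^2 + 58*d*r - 84*d + r^4 + 12*r^3 + 29*r^2 - 42*r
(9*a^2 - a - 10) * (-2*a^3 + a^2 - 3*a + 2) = -18*a^5 + 11*a^4 - 8*a^3 + 11*a^2 + 28*a - 20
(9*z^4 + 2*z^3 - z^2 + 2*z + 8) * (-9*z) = -81*z^5 - 18*z^4 + 9*z^3 - 18*z^2 - 72*z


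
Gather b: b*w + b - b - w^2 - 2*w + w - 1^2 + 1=b*w - w^2 - w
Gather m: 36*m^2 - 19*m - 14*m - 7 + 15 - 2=36*m^2 - 33*m + 6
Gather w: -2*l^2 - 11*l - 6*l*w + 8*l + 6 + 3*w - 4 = -2*l^2 - 3*l + w*(3 - 6*l) + 2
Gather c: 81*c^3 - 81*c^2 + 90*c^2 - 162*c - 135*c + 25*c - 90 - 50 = 81*c^3 + 9*c^2 - 272*c - 140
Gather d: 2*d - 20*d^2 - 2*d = -20*d^2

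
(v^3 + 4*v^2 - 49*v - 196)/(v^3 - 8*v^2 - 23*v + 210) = (v^2 + 11*v + 28)/(v^2 - v - 30)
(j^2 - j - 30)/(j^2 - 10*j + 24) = (j + 5)/(j - 4)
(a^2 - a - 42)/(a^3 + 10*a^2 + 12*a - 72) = (a - 7)/(a^2 + 4*a - 12)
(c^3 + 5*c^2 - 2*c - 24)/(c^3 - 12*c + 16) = (c + 3)/(c - 2)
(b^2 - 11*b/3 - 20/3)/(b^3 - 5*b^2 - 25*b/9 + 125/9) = 3*(3*b + 4)/(9*b^2 - 25)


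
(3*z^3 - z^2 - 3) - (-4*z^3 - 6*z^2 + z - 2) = 7*z^3 + 5*z^2 - z - 1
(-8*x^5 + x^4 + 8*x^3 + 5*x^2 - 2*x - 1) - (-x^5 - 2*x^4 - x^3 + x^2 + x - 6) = -7*x^5 + 3*x^4 + 9*x^3 + 4*x^2 - 3*x + 5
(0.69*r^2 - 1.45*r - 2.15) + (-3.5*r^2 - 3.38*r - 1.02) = -2.81*r^2 - 4.83*r - 3.17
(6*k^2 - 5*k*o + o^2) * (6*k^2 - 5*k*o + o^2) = 36*k^4 - 60*k^3*o + 37*k^2*o^2 - 10*k*o^3 + o^4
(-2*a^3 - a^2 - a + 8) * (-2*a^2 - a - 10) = 4*a^5 + 4*a^4 + 23*a^3 - 5*a^2 + 2*a - 80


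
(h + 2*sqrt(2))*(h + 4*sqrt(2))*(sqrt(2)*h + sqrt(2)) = sqrt(2)*h^3 + sqrt(2)*h^2 + 12*h^2 + 12*h + 16*sqrt(2)*h + 16*sqrt(2)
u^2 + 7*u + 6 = (u + 1)*(u + 6)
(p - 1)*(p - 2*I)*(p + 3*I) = p^3 - p^2 + I*p^2 + 6*p - I*p - 6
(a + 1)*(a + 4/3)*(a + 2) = a^3 + 13*a^2/3 + 6*a + 8/3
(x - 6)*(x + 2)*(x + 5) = x^3 + x^2 - 32*x - 60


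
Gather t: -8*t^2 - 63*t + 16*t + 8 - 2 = -8*t^2 - 47*t + 6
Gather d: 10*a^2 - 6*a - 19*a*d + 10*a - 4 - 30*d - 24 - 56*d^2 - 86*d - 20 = 10*a^2 + 4*a - 56*d^2 + d*(-19*a - 116) - 48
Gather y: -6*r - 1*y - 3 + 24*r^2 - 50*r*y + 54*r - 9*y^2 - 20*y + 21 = 24*r^2 + 48*r - 9*y^2 + y*(-50*r - 21) + 18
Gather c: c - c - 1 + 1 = 0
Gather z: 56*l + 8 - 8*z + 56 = 56*l - 8*z + 64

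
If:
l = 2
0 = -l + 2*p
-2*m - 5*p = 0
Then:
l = 2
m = -5/2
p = 1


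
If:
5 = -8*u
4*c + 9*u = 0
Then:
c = 45/32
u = -5/8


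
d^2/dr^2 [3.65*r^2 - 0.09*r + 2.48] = 7.30000000000000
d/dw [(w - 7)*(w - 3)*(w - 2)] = 3*w^2 - 24*w + 41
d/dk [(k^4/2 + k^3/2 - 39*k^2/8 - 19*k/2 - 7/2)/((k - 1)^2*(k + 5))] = (4*k^5 + 28*k^4 - 29*k^3 + 131*k^2 + 854*k + 632)/(8*(k^5 + 7*k^4 - 2*k^3 - 46*k^2 + 65*k - 25))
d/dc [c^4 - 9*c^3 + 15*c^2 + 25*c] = 4*c^3 - 27*c^2 + 30*c + 25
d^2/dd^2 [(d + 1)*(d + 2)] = 2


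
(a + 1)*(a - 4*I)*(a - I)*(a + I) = a^4 + a^3 - 4*I*a^3 + a^2 - 4*I*a^2 + a - 4*I*a - 4*I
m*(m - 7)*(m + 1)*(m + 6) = m^4 - 43*m^2 - 42*m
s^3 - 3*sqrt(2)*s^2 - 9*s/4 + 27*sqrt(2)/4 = (s - 3/2)*(s + 3/2)*(s - 3*sqrt(2))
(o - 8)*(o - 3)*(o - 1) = o^3 - 12*o^2 + 35*o - 24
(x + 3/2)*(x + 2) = x^2 + 7*x/2 + 3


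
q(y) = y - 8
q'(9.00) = 1.00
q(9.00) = 1.00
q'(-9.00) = 1.00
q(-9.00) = -17.00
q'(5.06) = 1.00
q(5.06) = -2.94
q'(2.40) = 1.00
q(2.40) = -5.60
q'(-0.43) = 1.00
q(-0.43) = -8.43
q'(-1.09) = 1.00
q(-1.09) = -9.09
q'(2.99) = 1.00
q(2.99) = -5.01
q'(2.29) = 1.00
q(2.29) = -5.71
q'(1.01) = 1.00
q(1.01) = -6.99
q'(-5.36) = 1.00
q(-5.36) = -13.36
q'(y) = 1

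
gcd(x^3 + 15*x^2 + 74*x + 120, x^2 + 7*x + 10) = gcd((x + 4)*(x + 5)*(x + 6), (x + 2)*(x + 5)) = x + 5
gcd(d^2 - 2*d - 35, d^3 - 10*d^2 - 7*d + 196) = d - 7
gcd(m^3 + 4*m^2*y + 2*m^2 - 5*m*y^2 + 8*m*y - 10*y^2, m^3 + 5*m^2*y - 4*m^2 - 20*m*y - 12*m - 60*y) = m^2 + 5*m*y + 2*m + 10*y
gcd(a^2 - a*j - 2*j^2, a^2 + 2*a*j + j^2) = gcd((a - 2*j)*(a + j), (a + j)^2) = a + j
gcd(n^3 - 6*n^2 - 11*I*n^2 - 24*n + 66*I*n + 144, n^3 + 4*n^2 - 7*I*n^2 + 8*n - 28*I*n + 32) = n - 8*I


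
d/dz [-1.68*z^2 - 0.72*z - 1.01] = -3.36*z - 0.72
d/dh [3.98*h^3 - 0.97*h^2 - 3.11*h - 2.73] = 11.94*h^2 - 1.94*h - 3.11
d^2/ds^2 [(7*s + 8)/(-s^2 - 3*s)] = 2*(s*(s + 3)*(21*s + 29) - (2*s + 3)^2*(7*s + 8))/(s^3*(s + 3)^3)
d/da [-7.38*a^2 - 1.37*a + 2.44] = -14.76*a - 1.37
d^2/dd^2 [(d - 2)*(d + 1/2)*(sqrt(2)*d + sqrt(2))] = sqrt(2)*(6*d - 1)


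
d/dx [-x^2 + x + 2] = 1 - 2*x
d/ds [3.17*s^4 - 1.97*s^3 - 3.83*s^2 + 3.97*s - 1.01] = 12.68*s^3 - 5.91*s^2 - 7.66*s + 3.97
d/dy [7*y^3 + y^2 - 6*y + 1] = 21*y^2 + 2*y - 6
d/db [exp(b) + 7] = exp(b)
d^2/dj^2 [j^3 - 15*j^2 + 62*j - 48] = 6*j - 30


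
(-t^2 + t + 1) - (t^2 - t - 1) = -2*t^2 + 2*t + 2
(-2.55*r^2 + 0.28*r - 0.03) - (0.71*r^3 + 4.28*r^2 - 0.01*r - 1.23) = -0.71*r^3 - 6.83*r^2 + 0.29*r + 1.2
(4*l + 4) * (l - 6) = 4*l^2 - 20*l - 24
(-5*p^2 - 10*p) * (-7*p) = 35*p^3 + 70*p^2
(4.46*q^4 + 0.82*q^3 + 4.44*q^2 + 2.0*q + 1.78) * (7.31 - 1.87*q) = -8.3402*q^5 + 31.0692*q^4 - 2.3086*q^3 + 28.7164*q^2 + 11.2914*q + 13.0118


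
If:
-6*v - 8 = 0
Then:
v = -4/3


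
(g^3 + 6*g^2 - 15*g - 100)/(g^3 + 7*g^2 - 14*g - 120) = (g + 5)/(g + 6)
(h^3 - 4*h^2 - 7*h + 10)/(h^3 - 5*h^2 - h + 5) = (h + 2)/(h + 1)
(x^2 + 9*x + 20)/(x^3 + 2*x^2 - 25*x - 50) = (x + 4)/(x^2 - 3*x - 10)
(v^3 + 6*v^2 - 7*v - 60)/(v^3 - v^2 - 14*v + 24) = (v + 5)/(v - 2)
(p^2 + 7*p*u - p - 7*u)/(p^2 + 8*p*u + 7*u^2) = (p - 1)/(p + u)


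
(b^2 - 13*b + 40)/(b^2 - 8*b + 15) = (b - 8)/(b - 3)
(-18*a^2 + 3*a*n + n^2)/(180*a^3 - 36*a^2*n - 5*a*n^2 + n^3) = (-3*a + n)/(30*a^2 - 11*a*n + n^2)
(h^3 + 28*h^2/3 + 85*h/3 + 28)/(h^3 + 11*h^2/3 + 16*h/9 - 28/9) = 3*(h^2 + 7*h + 12)/(3*h^2 + 4*h - 4)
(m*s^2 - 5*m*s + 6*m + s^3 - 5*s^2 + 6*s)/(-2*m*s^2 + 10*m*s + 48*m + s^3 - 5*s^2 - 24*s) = (-m*s^2 + 5*m*s - 6*m - s^3 + 5*s^2 - 6*s)/(2*m*s^2 - 10*m*s - 48*m - s^3 + 5*s^2 + 24*s)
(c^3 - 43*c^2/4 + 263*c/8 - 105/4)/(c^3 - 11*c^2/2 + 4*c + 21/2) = (4*c^2 - 29*c + 30)/(4*(c^2 - 2*c - 3))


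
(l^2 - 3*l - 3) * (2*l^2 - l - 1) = 2*l^4 - 7*l^3 - 4*l^2 + 6*l + 3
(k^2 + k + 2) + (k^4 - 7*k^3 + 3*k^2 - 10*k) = k^4 - 7*k^3 + 4*k^2 - 9*k + 2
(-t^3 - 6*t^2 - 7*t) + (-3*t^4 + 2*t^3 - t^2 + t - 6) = -3*t^4 + t^3 - 7*t^2 - 6*t - 6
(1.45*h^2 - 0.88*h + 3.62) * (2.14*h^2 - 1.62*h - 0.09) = 3.103*h^4 - 4.2322*h^3 + 9.0419*h^2 - 5.7852*h - 0.3258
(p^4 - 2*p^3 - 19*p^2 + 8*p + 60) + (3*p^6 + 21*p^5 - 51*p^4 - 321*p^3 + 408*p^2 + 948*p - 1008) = 3*p^6 + 21*p^5 - 50*p^4 - 323*p^3 + 389*p^2 + 956*p - 948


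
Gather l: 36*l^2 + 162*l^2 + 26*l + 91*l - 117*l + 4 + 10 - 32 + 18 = 198*l^2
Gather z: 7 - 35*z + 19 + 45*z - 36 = 10*z - 10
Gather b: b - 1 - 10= b - 11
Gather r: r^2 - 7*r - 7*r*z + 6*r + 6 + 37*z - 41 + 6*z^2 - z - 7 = r^2 + r*(-7*z - 1) + 6*z^2 + 36*z - 42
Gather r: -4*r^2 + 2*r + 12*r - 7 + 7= -4*r^2 + 14*r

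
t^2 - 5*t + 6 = (t - 3)*(t - 2)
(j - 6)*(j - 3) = j^2 - 9*j + 18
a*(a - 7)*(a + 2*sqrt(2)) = a^3 - 7*a^2 + 2*sqrt(2)*a^2 - 14*sqrt(2)*a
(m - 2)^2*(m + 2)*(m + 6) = m^4 + 4*m^3 - 16*m^2 - 16*m + 48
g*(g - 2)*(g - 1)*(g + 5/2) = g^4 - g^3/2 - 11*g^2/2 + 5*g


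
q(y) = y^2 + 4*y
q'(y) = 2*y + 4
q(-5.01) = 5.06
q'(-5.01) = -6.02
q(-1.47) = -3.72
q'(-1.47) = 1.06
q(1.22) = 6.37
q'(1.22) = 6.44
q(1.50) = 8.25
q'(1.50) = 7.00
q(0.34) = 1.48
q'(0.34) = 4.68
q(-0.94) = -2.88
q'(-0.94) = 2.12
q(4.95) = 44.30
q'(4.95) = 13.90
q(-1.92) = -3.99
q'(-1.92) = 0.16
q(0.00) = 0.00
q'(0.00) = 4.00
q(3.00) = 21.00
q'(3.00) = 10.00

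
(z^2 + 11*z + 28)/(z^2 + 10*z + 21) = (z + 4)/(z + 3)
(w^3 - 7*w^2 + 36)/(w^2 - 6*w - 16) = (w^2 - 9*w + 18)/(w - 8)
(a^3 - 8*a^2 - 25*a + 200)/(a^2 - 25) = a - 8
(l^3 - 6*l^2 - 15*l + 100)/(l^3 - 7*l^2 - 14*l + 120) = (l - 5)/(l - 6)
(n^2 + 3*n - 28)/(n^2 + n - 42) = (n - 4)/(n - 6)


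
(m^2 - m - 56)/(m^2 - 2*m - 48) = (m + 7)/(m + 6)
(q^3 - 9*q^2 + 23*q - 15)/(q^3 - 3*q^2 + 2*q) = (q^2 - 8*q + 15)/(q*(q - 2))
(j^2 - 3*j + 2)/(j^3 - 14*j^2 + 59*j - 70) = (j - 1)/(j^2 - 12*j + 35)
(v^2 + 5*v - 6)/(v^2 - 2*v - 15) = (-v^2 - 5*v + 6)/(-v^2 + 2*v + 15)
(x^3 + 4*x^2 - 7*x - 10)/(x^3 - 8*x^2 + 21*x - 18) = (x^2 + 6*x + 5)/(x^2 - 6*x + 9)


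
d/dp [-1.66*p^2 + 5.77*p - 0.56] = 5.77 - 3.32*p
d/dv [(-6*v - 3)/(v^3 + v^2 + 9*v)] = 3*(4*v^3 + 5*v^2 + 2*v + 9)/(v^2*(v^4 + 2*v^3 + 19*v^2 + 18*v + 81))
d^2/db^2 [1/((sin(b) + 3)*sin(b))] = (-4*sin(b) - 9 - 3/sin(b) + 18/sin(b)^2 + 18/sin(b)^3)/(sin(b) + 3)^3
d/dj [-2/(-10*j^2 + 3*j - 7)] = 2*(3 - 20*j)/(10*j^2 - 3*j + 7)^2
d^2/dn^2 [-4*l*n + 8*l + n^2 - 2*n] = 2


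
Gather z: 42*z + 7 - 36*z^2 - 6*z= -36*z^2 + 36*z + 7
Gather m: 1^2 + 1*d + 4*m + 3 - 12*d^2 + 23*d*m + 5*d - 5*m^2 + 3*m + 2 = -12*d^2 + 6*d - 5*m^2 + m*(23*d + 7) + 6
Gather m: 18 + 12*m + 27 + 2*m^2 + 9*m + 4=2*m^2 + 21*m + 49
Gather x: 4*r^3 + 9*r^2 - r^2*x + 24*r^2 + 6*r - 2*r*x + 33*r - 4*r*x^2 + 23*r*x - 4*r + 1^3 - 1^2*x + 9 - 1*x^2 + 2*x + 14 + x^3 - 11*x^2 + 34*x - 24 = 4*r^3 + 33*r^2 + 35*r + x^3 + x^2*(-4*r - 12) + x*(-r^2 + 21*r + 35)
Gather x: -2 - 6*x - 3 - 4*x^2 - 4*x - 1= -4*x^2 - 10*x - 6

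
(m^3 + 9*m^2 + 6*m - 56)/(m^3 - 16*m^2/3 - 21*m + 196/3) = 3*(m^2 + 5*m - 14)/(3*m^2 - 28*m + 49)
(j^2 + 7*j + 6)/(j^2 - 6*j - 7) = (j + 6)/(j - 7)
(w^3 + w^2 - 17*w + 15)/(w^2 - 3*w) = w + 4 - 5/w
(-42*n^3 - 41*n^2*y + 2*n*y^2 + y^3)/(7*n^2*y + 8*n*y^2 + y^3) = (-6*n + y)/y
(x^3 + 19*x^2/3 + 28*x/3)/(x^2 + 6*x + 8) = x*(3*x + 7)/(3*(x + 2))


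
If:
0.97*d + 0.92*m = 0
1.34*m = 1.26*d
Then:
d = 0.00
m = 0.00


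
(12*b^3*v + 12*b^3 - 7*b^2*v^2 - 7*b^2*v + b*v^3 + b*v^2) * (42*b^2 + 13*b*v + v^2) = 504*b^5*v + 504*b^5 - 138*b^4*v^2 - 138*b^4*v - 37*b^3*v^3 - 37*b^3*v^2 + 6*b^2*v^4 + 6*b^2*v^3 + b*v^5 + b*v^4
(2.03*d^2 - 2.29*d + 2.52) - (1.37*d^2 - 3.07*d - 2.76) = 0.66*d^2 + 0.78*d + 5.28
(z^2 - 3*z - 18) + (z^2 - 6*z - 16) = 2*z^2 - 9*z - 34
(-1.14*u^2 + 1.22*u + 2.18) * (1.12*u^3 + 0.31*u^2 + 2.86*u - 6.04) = -1.2768*u^5 + 1.013*u^4 - 0.440599999999999*u^3 + 11.0506*u^2 - 1.134*u - 13.1672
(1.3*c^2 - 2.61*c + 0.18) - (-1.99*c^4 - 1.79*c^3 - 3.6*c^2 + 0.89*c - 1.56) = 1.99*c^4 + 1.79*c^3 + 4.9*c^2 - 3.5*c + 1.74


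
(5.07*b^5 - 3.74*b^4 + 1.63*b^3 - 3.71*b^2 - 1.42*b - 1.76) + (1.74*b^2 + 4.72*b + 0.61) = 5.07*b^5 - 3.74*b^4 + 1.63*b^3 - 1.97*b^2 + 3.3*b - 1.15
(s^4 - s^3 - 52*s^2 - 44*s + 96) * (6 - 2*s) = -2*s^5 + 8*s^4 + 98*s^3 - 224*s^2 - 456*s + 576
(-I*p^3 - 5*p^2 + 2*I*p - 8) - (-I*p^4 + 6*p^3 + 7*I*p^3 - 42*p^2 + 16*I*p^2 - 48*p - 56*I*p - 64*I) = I*p^4 - 6*p^3 - 8*I*p^3 + 37*p^2 - 16*I*p^2 + 48*p + 58*I*p - 8 + 64*I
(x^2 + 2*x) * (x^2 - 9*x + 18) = x^4 - 7*x^3 + 36*x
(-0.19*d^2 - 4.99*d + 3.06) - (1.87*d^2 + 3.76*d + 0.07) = -2.06*d^2 - 8.75*d + 2.99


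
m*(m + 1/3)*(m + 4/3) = m^3 + 5*m^2/3 + 4*m/9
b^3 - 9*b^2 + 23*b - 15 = (b - 5)*(b - 3)*(b - 1)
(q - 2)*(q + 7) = q^2 + 5*q - 14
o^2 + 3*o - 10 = (o - 2)*(o + 5)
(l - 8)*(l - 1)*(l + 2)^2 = l^4 - 5*l^3 - 24*l^2 - 4*l + 32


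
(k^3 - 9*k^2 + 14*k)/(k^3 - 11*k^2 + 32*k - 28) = k/(k - 2)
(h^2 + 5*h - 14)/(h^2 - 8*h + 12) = (h + 7)/(h - 6)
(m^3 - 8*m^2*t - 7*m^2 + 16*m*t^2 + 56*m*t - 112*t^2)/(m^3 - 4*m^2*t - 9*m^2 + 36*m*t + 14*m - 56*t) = (m - 4*t)/(m - 2)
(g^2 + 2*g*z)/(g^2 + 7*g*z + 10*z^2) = g/(g + 5*z)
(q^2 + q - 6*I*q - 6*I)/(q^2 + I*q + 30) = (q^2 + q - 6*I*q - 6*I)/(q^2 + I*q + 30)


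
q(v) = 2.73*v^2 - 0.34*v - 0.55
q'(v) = 5.46*v - 0.34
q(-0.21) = -0.36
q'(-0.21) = -1.49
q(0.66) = 0.41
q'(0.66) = 3.26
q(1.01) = 1.89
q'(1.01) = 5.17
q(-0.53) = 0.40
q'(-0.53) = -3.23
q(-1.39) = 5.20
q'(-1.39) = -7.93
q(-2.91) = 23.56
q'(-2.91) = -16.23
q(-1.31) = 4.58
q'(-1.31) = -7.49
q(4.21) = 46.41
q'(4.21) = 22.65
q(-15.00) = 618.80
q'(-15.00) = -82.24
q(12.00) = 388.49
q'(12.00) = 65.18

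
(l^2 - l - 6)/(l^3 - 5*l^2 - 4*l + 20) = (l - 3)/(l^2 - 7*l + 10)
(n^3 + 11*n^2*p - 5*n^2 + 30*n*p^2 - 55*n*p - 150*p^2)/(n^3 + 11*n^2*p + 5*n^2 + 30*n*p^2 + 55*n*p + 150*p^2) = (n - 5)/(n + 5)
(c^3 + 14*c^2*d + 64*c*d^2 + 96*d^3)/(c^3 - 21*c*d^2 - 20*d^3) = (c^2 + 10*c*d + 24*d^2)/(c^2 - 4*c*d - 5*d^2)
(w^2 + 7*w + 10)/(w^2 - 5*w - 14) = (w + 5)/(w - 7)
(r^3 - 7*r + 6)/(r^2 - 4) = (r^2 + 2*r - 3)/(r + 2)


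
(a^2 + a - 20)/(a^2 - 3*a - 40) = (a - 4)/(a - 8)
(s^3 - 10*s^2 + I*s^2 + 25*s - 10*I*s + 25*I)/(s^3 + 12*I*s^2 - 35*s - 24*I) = (s^2 - 10*s + 25)/(s^2 + 11*I*s - 24)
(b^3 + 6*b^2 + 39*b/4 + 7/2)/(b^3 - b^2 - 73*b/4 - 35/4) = (b + 2)/(b - 5)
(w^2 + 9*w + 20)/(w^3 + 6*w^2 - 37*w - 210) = (w + 4)/(w^2 + w - 42)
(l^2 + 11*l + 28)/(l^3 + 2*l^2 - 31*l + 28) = (l + 4)/(l^2 - 5*l + 4)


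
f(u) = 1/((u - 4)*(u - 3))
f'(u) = -1/((u - 4)*(u - 3)^2) - 1/((u - 4)^2*(u - 3))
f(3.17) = -7.09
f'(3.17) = 33.15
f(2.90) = 9.09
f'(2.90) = 99.17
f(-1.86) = 0.04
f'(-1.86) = 0.01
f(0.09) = 0.09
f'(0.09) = 0.05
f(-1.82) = 0.04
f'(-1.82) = 0.01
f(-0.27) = 0.07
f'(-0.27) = 0.04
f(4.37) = 1.97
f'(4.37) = -6.77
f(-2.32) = 0.03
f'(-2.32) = 0.01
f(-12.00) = 0.00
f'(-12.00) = 0.00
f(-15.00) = 0.00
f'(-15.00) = 0.00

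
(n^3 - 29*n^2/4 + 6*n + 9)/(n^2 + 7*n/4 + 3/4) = (n^2 - 8*n + 12)/(n + 1)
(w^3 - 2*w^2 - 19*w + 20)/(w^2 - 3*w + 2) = (w^2 - w - 20)/(w - 2)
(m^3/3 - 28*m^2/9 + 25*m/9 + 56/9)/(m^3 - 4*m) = (3*m^3 - 28*m^2 + 25*m + 56)/(9*m*(m^2 - 4))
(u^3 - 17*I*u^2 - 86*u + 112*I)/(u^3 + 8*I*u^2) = (u^3 - 17*I*u^2 - 86*u + 112*I)/(u^2*(u + 8*I))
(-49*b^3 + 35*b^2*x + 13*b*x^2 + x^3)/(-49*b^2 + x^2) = (-7*b^2 + 6*b*x + x^2)/(-7*b + x)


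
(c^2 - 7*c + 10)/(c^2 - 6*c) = (c^2 - 7*c + 10)/(c*(c - 6))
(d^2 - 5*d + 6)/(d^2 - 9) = (d - 2)/(d + 3)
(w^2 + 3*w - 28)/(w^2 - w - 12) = (w + 7)/(w + 3)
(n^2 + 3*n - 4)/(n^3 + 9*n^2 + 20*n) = (n - 1)/(n*(n + 5))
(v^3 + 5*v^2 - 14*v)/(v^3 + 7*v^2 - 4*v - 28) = v/(v + 2)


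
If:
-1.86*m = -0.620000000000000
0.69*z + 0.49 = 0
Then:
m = 0.33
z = -0.71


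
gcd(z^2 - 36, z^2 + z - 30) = z + 6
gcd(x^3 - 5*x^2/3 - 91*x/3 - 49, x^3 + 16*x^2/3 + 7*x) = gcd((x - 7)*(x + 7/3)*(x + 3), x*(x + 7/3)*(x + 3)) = x^2 + 16*x/3 + 7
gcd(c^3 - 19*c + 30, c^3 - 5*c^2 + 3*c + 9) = c - 3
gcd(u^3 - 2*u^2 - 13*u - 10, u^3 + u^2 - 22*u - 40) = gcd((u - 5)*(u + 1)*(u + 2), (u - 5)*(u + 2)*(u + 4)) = u^2 - 3*u - 10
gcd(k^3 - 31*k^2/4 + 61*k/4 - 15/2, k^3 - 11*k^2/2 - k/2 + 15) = k^2 - 7*k + 10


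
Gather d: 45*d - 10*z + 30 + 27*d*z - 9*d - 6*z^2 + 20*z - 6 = d*(27*z + 36) - 6*z^2 + 10*z + 24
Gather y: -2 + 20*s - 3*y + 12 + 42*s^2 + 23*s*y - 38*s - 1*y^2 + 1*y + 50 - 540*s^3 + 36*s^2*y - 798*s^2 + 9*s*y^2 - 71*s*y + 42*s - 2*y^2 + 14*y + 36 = -540*s^3 - 756*s^2 + 24*s + y^2*(9*s - 3) + y*(36*s^2 - 48*s + 12) + 96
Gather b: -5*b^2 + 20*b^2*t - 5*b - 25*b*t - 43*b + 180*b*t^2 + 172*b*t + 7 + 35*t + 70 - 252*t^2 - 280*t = b^2*(20*t - 5) + b*(180*t^2 + 147*t - 48) - 252*t^2 - 245*t + 77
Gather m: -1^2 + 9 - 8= 0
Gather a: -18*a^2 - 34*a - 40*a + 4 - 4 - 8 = -18*a^2 - 74*a - 8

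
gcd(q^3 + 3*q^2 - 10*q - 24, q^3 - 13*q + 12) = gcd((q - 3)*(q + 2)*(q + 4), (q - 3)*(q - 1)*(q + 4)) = q^2 + q - 12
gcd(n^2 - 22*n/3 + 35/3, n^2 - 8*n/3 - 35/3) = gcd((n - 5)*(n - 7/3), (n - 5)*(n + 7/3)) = n - 5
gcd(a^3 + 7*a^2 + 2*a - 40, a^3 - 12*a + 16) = a^2 + 2*a - 8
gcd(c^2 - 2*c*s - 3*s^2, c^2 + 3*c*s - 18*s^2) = -c + 3*s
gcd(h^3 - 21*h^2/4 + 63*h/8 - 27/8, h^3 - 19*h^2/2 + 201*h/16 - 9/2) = h - 3/4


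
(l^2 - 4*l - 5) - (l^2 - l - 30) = 25 - 3*l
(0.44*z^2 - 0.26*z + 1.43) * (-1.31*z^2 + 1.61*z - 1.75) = -0.5764*z^4 + 1.049*z^3 - 3.0619*z^2 + 2.7573*z - 2.5025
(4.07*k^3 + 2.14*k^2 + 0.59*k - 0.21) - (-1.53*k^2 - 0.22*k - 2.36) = 4.07*k^3 + 3.67*k^2 + 0.81*k + 2.15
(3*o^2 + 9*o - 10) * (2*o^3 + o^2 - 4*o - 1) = 6*o^5 + 21*o^4 - 23*o^3 - 49*o^2 + 31*o + 10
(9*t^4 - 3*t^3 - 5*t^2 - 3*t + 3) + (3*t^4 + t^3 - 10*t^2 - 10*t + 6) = 12*t^4 - 2*t^3 - 15*t^2 - 13*t + 9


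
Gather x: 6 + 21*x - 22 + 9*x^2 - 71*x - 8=9*x^2 - 50*x - 24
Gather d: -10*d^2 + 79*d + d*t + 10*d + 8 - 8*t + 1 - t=-10*d^2 + d*(t + 89) - 9*t + 9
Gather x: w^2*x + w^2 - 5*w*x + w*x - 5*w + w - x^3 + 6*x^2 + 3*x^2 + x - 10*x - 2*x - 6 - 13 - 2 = w^2 - 4*w - x^3 + 9*x^2 + x*(w^2 - 4*w - 11) - 21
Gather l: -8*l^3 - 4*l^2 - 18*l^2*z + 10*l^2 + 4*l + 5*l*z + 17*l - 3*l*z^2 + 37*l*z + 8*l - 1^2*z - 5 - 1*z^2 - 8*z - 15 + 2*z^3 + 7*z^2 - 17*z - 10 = -8*l^3 + l^2*(6 - 18*z) + l*(-3*z^2 + 42*z + 29) + 2*z^3 + 6*z^2 - 26*z - 30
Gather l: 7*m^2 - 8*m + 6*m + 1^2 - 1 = 7*m^2 - 2*m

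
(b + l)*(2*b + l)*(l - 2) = 2*b^2*l - 4*b^2 + 3*b*l^2 - 6*b*l + l^3 - 2*l^2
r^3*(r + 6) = r^4 + 6*r^3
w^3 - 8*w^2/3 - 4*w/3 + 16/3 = (w - 2)^2*(w + 4/3)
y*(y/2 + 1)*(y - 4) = y^3/2 - y^2 - 4*y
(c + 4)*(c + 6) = c^2 + 10*c + 24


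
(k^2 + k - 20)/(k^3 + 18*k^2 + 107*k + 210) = (k - 4)/(k^2 + 13*k + 42)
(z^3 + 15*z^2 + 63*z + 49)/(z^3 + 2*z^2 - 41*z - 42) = (z + 7)/(z - 6)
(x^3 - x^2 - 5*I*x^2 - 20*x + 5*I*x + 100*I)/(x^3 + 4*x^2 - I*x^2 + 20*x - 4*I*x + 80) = (x - 5)/(x + 4*I)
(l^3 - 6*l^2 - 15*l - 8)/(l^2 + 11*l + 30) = (l^3 - 6*l^2 - 15*l - 8)/(l^2 + 11*l + 30)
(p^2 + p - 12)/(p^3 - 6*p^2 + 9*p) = (p + 4)/(p*(p - 3))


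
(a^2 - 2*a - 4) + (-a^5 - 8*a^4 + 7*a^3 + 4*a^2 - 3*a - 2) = -a^5 - 8*a^4 + 7*a^3 + 5*a^2 - 5*a - 6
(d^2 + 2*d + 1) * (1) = d^2 + 2*d + 1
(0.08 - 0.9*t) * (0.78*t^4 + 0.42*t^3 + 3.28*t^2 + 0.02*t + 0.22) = -0.702*t^5 - 0.3156*t^4 - 2.9184*t^3 + 0.2444*t^2 - 0.1964*t + 0.0176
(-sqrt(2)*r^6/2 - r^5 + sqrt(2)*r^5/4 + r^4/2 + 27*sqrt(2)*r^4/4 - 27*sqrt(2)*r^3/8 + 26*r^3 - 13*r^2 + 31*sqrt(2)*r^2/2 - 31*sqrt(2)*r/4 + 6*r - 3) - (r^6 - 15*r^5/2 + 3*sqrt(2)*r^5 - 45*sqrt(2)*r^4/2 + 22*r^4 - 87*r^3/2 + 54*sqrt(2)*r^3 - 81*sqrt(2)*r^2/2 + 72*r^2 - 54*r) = -r^6 - sqrt(2)*r^6/2 - 11*sqrt(2)*r^5/4 + 13*r^5/2 - 43*r^4/2 + 117*sqrt(2)*r^4/4 - 459*sqrt(2)*r^3/8 + 139*r^3/2 - 85*r^2 + 56*sqrt(2)*r^2 - 31*sqrt(2)*r/4 + 60*r - 3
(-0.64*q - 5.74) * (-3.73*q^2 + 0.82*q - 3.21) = 2.3872*q^3 + 20.8854*q^2 - 2.6524*q + 18.4254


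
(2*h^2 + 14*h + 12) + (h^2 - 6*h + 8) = 3*h^2 + 8*h + 20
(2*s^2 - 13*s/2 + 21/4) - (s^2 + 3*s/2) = s^2 - 8*s + 21/4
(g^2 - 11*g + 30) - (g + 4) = g^2 - 12*g + 26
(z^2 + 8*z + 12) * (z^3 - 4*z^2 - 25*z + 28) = z^5 + 4*z^4 - 45*z^3 - 220*z^2 - 76*z + 336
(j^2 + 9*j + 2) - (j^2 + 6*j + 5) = 3*j - 3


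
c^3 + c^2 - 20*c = c*(c - 4)*(c + 5)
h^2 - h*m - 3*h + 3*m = (h - 3)*(h - m)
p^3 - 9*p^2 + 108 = (p - 6)^2*(p + 3)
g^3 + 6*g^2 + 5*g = g*(g + 1)*(g + 5)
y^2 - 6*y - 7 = (y - 7)*(y + 1)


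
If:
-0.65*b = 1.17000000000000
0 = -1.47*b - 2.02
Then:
No Solution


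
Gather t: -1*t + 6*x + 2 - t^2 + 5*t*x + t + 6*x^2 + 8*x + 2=-t^2 + 5*t*x + 6*x^2 + 14*x + 4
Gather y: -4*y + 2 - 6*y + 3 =5 - 10*y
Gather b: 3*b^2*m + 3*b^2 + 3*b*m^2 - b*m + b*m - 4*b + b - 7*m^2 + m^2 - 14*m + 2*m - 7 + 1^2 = b^2*(3*m + 3) + b*(3*m^2 - 3) - 6*m^2 - 12*m - 6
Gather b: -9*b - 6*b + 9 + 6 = 15 - 15*b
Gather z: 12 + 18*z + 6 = 18*z + 18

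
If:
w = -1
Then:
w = -1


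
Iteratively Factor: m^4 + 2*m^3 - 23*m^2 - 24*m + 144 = (m + 4)*(m^3 - 2*m^2 - 15*m + 36) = (m + 4)^2*(m^2 - 6*m + 9) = (m - 3)*(m + 4)^2*(m - 3)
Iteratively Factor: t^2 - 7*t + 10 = (t - 5)*(t - 2)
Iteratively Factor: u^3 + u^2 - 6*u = (u - 2)*(u^2 + 3*u) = (u - 2)*(u + 3)*(u)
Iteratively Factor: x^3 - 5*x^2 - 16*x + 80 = (x - 5)*(x^2 - 16) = (x - 5)*(x + 4)*(x - 4)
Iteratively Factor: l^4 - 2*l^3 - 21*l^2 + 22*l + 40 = (l + 4)*(l^3 - 6*l^2 + 3*l + 10) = (l - 5)*(l + 4)*(l^2 - l - 2) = (l - 5)*(l + 1)*(l + 4)*(l - 2)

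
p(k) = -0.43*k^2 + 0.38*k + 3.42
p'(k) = 0.38 - 0.86*k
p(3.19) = 0.26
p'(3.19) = -2.36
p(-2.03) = 0.88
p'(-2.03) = 2.13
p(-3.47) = -3.08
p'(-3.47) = 3.36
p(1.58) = 2.95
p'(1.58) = -0.98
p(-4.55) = -7.21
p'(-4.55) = 4.29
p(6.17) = -10.61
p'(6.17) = -4.93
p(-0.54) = 3.09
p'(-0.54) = 0.84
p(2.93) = 0.84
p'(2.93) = -2.14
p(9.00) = -27.99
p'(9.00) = -7.36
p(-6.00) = -14.34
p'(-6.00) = 5.54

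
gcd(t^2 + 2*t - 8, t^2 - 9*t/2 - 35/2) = 1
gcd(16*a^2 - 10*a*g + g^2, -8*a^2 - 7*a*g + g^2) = 8*a - g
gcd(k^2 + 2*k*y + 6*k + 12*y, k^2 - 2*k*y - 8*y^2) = k + 2*y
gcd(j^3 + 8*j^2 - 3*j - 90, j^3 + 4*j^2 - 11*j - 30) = j^2 + 2*j - 15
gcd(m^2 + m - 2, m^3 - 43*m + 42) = m - 1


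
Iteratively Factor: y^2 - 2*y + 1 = (y - 1)*(y - 1)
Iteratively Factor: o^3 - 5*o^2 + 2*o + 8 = (o - 4)*(o^2 - o - 2) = (o - 4)*(o + 1)*(o - 2)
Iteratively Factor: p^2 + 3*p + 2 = (p + 2)*(p + 1)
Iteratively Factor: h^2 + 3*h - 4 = (h + 4)*(h - 1)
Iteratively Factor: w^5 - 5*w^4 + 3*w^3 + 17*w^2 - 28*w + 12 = (w - 1)*(w^4 - 4*w^3 - w^2 + 16*w - 12) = (w - 1)*(w + 2)*(w^3 - 6*w^2 + 11*w - 6) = (w - 3)*(w - 1)*(w + 2)*(w^2 - 3*w + 2) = (w - 3)*(w - 2)*(w - 1)*(w + 2)*(w - 1)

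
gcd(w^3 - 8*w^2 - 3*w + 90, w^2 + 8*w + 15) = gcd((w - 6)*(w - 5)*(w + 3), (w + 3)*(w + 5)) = w + 3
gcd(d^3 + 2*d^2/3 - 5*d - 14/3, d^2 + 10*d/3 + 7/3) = d + 1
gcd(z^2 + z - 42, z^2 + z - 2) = 1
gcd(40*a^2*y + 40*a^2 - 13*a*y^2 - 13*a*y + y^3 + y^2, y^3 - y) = y + 1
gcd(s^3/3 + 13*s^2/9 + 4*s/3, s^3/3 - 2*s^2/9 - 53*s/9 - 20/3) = s^2 + 13*s/3 + 4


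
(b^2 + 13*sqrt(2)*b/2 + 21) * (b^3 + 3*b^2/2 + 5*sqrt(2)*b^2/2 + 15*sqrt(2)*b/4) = b^5 + 3*b^4/2 + 9*sqrt(2)*b^4 + 27*sqrt(2)*b^3/2 + 107*b^3/2 + 105*sqrt(2)*b^2/2 + 321*b^2/4 + 315*sqrt(2)*b/4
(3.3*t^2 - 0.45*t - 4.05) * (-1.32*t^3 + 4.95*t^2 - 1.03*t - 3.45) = -4.356*t^5 + 16.929*t^4 - 0.2805*t^3 - 30.969*t^2 + 5.724*t + 13.9725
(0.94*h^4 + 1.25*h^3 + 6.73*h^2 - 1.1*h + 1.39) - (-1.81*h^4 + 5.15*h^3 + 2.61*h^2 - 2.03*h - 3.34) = 2.75*h^4 - 3.9*h^3 + 4.12*h^2 + 0.93*h + 4.73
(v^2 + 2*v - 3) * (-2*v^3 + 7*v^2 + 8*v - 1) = -2*v^5 + 3*v^4 + 28*v^3 - 6*v^2 - 26*v + 3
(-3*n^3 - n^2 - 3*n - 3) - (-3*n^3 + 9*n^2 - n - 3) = -10*n^2 - 2*n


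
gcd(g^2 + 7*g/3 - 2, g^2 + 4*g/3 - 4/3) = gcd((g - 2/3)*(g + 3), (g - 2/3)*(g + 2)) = g - 2/3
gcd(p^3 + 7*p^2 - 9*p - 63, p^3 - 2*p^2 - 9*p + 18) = p^2 - 9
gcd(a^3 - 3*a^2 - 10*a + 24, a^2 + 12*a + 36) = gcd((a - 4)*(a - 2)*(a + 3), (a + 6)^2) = 1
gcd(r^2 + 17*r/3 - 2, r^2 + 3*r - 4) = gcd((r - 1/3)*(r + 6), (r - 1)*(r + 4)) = 1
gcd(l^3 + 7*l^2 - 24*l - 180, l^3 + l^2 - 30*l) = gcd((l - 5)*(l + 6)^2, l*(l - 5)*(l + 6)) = l^2 + l - 30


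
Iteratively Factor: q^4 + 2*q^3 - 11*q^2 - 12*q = (q - 3)*(q^3 + 5*q^2 + 4*q) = (q - 3)*(q + 1)*(q^2 + 4*q) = (q - 3)*(q + 1)*(q + 4)*(q)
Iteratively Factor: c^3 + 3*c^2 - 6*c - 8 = (c + 4)*(c^2 - c - 2) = (c - 2)*(c + 4)*(c + 1)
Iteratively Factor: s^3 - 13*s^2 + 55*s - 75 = (s - 3)*(s^2 - 10*s + 25) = (s - 5)*(s - 3)*(s - 5)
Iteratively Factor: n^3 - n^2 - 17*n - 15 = (n - 5)*(n^2 + 4*n + 3) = (n - 5)*(n + 3)*(n + 1)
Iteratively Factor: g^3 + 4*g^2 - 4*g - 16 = (g - 2)*(g^2 + 6*g + 8) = (g - 2)*(g + 2)*(g + 4)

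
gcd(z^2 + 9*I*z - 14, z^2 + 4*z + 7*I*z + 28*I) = z + 7*I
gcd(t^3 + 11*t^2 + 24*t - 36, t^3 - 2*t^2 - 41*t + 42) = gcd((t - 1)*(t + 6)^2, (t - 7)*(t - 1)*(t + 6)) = t^2 + 5*t - 6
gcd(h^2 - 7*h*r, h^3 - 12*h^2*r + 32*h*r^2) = h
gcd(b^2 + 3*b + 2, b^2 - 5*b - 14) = b + 2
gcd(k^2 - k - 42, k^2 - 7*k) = k - 7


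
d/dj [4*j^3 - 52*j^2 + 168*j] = 12*j^2 - 104*j + 168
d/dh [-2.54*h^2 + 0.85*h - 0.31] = 0.85 - 5.08*h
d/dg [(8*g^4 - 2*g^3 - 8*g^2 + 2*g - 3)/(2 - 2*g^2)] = (-8*g^5 + g^4 + 16*g^3 - 2*g^2 - 11*g + 1)/(g^4 - 2*g^2 + 1)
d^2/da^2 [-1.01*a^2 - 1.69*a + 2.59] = -2.02000000000000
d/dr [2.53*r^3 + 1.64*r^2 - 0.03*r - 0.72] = 7.59*r^2 + 3.28*r - 0.03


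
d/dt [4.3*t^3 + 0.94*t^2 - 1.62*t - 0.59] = 12.9*t^2 + 1.88*t - 1.62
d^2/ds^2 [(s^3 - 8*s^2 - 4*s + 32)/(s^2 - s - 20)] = 18*(s^3 - 36*s^2 + 96*s - 272)/(s^6 - 3*s^5 - 57*s^4 + 119*s^3 + 1140*s^2 - 1200*s - 8000)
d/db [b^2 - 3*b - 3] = 2*b - 3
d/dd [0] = 0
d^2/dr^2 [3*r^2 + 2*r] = 6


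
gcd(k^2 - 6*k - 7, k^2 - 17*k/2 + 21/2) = k - 7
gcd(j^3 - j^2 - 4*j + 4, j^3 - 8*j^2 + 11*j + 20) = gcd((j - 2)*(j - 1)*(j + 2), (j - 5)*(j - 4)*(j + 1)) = 1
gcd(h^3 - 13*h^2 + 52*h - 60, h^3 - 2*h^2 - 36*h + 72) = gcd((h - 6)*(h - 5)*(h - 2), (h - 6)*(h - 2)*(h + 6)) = h^2 - 8*h + 12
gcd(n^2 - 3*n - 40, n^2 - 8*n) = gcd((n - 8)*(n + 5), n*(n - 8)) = n - 8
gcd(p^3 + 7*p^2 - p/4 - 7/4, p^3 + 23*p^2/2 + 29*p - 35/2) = p^2 + 13*p/2 - 7/2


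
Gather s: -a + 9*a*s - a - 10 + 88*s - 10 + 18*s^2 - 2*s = -2*a + 18*s^2 + s*(9*a + 86) - 20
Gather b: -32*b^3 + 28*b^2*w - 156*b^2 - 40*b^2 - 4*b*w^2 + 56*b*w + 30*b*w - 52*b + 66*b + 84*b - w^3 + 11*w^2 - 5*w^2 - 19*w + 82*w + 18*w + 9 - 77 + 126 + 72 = -32*b^3 + b^2*(28*w - 196) + b*(-4*w^2 + 86*w + 98) - w^3 + 6*w^2 + 81*w + 130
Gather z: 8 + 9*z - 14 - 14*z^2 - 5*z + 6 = -14*z^2 + 4*z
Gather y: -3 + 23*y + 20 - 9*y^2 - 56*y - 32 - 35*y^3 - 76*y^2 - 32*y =-35*y^3 - 85*y^2 - 65*y - 15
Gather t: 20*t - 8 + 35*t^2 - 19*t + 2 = 35*t^2 + t - 6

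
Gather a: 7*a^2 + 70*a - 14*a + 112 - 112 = 7*a^2 + 56*a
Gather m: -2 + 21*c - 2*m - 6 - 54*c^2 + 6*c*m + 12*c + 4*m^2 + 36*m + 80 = -54*c^2 + 33*c + 4*m^2 + m*(6*c + 34) + 72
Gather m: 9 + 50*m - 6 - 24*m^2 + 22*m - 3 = -24*m^2 + 72*m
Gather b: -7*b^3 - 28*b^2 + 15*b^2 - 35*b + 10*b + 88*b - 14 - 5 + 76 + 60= -7*b^3 - 13*b^2 + 63*b + 117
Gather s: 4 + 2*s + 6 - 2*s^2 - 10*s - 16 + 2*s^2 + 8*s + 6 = 0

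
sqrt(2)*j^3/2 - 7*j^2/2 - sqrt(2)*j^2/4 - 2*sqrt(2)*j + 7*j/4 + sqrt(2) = (j - 1/2)*(j - 4*sqrt(2))*(sqrt(2)*j/2 + 1/2)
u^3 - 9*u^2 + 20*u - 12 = (u - 6)*(u - 2)*(u - 1)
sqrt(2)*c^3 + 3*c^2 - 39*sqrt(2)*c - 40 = (c - 4*sqrt(2))*(c + 5*sqrt(2))*(sqrt(2)*c + 1)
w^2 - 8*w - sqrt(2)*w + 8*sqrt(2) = (w - 8)*(w - sqrt(2))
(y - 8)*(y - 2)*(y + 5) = y^3 - 5*y^2 - 34*y + 80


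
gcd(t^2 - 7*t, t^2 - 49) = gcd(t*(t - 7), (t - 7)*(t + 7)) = t - 7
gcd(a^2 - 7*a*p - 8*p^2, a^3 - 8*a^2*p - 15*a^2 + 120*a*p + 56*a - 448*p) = -a + 8*p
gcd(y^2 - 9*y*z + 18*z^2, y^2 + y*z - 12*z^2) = y - 3*z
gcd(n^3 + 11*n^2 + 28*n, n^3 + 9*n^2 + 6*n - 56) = n^2 + 11*n + 28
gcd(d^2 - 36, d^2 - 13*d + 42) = d - 6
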